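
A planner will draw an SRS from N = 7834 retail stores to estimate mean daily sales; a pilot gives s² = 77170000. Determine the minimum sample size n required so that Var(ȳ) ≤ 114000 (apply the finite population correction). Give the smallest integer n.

Without fpc, n₀ = s²/D = 77170000/114000 = 676.9298.
With fpc, (1 − n/N)·s²/n ≤ D requires n ≥ n₀/(1 + n₀/N) = 676.9298/(1 + 676.9298/7834) = 623.0892.
Rounding up, n = 624.

624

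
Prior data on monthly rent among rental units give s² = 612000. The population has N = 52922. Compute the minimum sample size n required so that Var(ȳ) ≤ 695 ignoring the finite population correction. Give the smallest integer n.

881

Without fpc, n₀ = s²/D = 612000/695 = 880.5755.
Rounding up, n = 881.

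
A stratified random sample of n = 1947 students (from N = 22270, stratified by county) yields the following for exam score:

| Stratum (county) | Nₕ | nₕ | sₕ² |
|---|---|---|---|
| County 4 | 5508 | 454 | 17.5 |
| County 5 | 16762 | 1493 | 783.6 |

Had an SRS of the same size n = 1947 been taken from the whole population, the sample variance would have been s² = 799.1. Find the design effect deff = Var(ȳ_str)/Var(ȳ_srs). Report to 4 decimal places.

Var(ȳ_str) = Σ Wₕ²(1−fₕ)sₕ²/nₕ with Wₕ = Nₕ/22270:
  County 4: (5508/22270)²·(1−454/5508)·17.5/454 = 0.0021635699
  County 5: (16762/22270)²·(1−1493/16762)·783.6/1493 = 0.27085111
  → Var(ȳ_str) = 0.27301468.
Var(ȳ_srs) = (1 − 1947/22270)·799.1/1947 = 0.37454394.
deff = 0.27301468 / 0.37454394 = 0.7289.

0.7289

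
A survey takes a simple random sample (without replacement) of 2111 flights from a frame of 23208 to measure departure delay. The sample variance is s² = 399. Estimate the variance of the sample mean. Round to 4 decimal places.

0.1718

Under SRS without replacement, Var(ȳ) = (1 − f)·s²/n with f = n/N = 2111/23208 = 0.09096001.
Var(ȳ) = (1 − 0.09096001)·399/2111 = 0.90903999·0.18900995 = 0.1718176.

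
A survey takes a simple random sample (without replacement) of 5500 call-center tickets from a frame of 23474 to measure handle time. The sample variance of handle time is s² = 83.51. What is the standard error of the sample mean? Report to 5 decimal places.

Under SRS without replacement, Var(ȳ) = (1 − f)·s²/n with f = n/N = 5500/23474 = 0.23430178.
Var(ȳ) = (1 − 0.23430178)·83.51/5500 = 0.76569822·0.015183636 = 0.011626083.
SE(ȳ) = √(0.011626083) = 0.10782.

0.10782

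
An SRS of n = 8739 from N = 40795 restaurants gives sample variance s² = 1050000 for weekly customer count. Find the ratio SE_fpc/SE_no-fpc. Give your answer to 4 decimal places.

f = n/N = 8739/40795 = 0.21421743.
SE_no-fpc = √(s²/n) = 10.961343; SE_fpc = √((1−f)s²/n) = 9.7166146.
Ratio = √(1−f) = 0.88644378.

0.8864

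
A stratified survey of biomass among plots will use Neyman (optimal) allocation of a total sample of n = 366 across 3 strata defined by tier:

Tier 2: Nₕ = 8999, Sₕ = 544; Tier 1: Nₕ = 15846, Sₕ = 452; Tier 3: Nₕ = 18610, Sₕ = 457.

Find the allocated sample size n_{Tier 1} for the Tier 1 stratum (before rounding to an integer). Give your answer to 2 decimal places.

127.49

Neyman allocation: nₕ = n·NₕSₕ / Σⱼ NⱼSⱼ.
Σ NⱼSⱼ = 8999·544 + 15846·452 + 18610·457 = 2.0562618 × 10^7.
n_{Tier 1} = 366·15846·452 / (2.0562618 × 10^7) = 127.49.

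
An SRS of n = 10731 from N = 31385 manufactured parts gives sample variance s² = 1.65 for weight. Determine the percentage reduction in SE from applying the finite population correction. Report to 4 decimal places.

f = n/N = 10731/31385 = 0.34191493.
SE_no-fpc = √(s²/n) = 0.012400005; SE_fpc = √((1−f)s²/n) = 0.010059187.
Ratio = √(1−f) = 0.81122443. Reduction = 100·(1 − 0.81122443) = 18.8776%.

18.8776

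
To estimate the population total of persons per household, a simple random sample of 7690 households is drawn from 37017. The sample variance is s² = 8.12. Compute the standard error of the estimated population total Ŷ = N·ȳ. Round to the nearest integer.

Var(Ŷ) = N²·Var(ȳ) = N²·(1 − n/N)·s²/n.
f = 7690/37017 = 0.20774239; Var(ȳ) = 0.79225761·8.12/7690 = 8.365581 × 10^-4.
Var(Ŷ) = 37017² · (8.365581 × 10^-4) = 1.1463007 × 10^6.
SE(Ŷ) = √(1.1463007 × 10^6) = 1071.

1071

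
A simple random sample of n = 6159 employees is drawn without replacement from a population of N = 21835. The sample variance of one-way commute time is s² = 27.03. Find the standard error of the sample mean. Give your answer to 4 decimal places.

Under SRS without replacement, Var(ȳ) = (1 − f)·s²/n with f = n/N = 6159/21835 = 0.28207007.
Var(ȳ) = (1 − 0.28207007)·27.03/6159 = 0.71792993·0.0043886995 = 0.0031507787.
SE(ȳ) = √(0.0031507787) = 0.0561.

0.0561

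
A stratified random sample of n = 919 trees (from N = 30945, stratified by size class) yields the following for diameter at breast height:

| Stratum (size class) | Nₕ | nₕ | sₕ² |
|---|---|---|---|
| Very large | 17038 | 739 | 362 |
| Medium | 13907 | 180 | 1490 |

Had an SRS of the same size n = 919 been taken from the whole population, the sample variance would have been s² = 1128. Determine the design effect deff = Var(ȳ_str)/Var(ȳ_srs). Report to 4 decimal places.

1.5049

Var(ȳ_str) = Σ Wₕ²(1−fₕ)sₕ²/nₕ with Wₕ = Nₕ/30945:
  Very large: (17038/30945)²·(1−739/17038)·362/739 = 0.14205703
  Medium: (13907/30945)²·(1−180/13907)·1490/180 = 1.6502201
  → Var(ȳ_str) = 1.7922771.
Var(ȳ_srs) = (1 − 919/30945)·1128/919 = 1.1909693.
deff = 1.7922771 / 1.1909693 = 1.5049.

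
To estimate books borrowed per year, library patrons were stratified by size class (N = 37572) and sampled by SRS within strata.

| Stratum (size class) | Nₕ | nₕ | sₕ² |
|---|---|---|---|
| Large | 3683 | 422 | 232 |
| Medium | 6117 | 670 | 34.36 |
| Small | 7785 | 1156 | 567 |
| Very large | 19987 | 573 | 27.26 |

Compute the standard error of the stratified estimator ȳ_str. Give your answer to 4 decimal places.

0.1921

Var(ȳ_str) = Σₕ Wₕ²(1 − fₕ)sₕ²/nₕ with Wₕ = Nₕ/N, N = 37572.
Large: Wₕ = 0.09802513; term = 0.09802513²·(1 − 0.11458051)·232/422 = 0.0046773452.
Medium: Wₕ = 0.16280741; term = 0.16280741²·(1 − 0.10953082)·34.36/670 = 0.0012104464.
Small: Wₕ = 0.20720217; term = 0.20720217²·(1 − 0.14849069)·567/1156 = 0.017930947.
Very large: Wₕ = 0.53196529; term = 0.53196529²·(1 − 0.02866863)·27.26/573 = 0.013076913.
Sum = 0.036895652.
SE = √(0.036895652) = 0.1921.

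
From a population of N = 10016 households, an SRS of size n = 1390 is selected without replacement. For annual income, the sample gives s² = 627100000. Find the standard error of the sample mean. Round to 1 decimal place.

Under SRS without replacement, Var(ȳ) = (1 − f)·s²/n with f = n/N = 1390/10016 = 0.13877796.
Var(ȳ) = (1 − 0.13877796)·627100000/1390 = 0.86122204·451151.08 = 388541.25.
SE(ȳ) = √(388541.25) = 623.3.

623.3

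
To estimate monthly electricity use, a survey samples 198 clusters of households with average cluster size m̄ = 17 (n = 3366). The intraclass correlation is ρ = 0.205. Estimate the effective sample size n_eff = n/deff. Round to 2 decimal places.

786.45

deff = 1 + (17 − 1)·0.205 = 1 + 3.28 = 4.28.
n_eff = 3366 / 4.28 = 786.45.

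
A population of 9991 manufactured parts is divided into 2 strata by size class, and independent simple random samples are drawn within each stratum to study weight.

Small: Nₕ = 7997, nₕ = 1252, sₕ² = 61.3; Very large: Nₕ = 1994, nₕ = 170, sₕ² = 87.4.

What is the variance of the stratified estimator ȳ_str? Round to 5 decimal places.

Var(ȳ_str) = Σₕ Wₕ²(1 − fₕ)sₕ²/nₕ with Wₕ = Nₕ/N, N = 9991.
Small: Wₕ = 0.80042038; term = 0.80042038²·(1 − 0.15655871)·61.3/1252 = 0.026457407.
Very large: Wₕ = 0.19957962; term = 0.19957962²·(1 − 0.08525577)·87.4/170 = 0.01873245.
Sum = 0.045189857.

0.04519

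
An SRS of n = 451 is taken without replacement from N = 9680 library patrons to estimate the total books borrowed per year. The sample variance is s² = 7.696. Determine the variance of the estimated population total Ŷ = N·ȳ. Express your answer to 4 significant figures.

1.524 × 10^6

Var(Ŷ) = N²·Var(ȳ) = N²·(1 − n/N)·s²/n.
f = 451/9680 = 0.04659091; Var(ȳ) = 0.95340909·7.696/451 = 0.01626926.
Var(Ŷ) = 9680² · 0.01626926 = 1.5244687 × 10^6.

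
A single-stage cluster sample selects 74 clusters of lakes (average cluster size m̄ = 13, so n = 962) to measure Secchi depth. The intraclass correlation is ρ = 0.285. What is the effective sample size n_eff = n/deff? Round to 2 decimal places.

deff = 1 + (13 − 1)·0.285 = 1 + 3.42 = 4.42.
n_eff = 962 / 4.42 = 217.65.

217.65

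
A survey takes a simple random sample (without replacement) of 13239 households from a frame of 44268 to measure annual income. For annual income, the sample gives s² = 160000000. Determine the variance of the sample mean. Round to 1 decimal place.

8471.2

Under SRS without replacement, Var(ȳ) = (1 − f)·s²/n with f = n/N = 13239/44268 = 0.29906479.
Var(ȳ) = (1 − 0.29906479)·160000000/13239 = 0.70093521·12085.505 = 8471.156.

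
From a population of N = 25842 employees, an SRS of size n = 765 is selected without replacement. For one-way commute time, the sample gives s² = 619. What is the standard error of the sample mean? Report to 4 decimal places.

Under SRS without replacement, Var(ȳ) = (1 − f)·s²/n with f = n/N = 765/25842 = 0.02960297.
Var(ȳ) = (1 − 0.02960297)·619/765 = 0.97039703·0.80915033 = 0.78519707.
SE(ȳ) = √(0.78519707) = 0.8861.

0.8861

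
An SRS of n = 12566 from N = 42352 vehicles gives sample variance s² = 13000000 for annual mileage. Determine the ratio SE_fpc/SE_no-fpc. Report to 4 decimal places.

0.8386

f = n/N = 12566/42352 = 0.29670382.
SE_no-fpc = √(s²/n) = 32.164229; SE_fpc = √((1−f)s²/n) = 26.973809.
Ratio = √(1−f) = 0.83862756.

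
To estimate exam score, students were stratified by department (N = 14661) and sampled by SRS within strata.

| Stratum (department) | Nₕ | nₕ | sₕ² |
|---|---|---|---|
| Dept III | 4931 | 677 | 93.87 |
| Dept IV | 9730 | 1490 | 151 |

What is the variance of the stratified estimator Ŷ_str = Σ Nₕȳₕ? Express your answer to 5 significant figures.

Var(Ŷ_str) = Σₕ Nₕ²(1 − fₕ)sₕ²/nₕ.
Dept III: 4931²·(1 − 677/4931)·93.87/677 = 2.9085105 × 10^6.
Dept IV: 9730²·(1 − 1490/9730)·151/1490 = 8.1251377 × 10^6.
Sum = 1.1033648 × 10^7.

1.1034 × 10^7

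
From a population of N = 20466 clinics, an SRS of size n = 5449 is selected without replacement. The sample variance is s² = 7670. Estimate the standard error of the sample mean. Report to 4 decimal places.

Under SRS without replacement, Var(ȳ) = (1 − f)·s²/n with f = n/N = 5449/20466 = 0.26624646.
Var(ȳ) = (1 − 0.26624646)·7670/5449 = 0.73375354·1.4075977 = 1.0328298.
SE(ȳ) = √(1.0328298) = 1.0163.

1.0163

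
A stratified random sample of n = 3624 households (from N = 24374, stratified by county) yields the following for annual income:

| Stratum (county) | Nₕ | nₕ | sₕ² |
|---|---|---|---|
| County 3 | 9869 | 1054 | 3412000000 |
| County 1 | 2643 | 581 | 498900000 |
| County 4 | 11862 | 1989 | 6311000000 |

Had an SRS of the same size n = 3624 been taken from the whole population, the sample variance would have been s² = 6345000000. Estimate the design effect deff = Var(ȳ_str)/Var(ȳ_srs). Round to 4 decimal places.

Var(ȳ_str) = Σ Wₕ²(1−fₕ)sₕ²/nₕ with Wₕ = Nₕ/24374:
  County 3: (9869/24374)²·(1−1054/9869)·3412000000/1054 = 474034.84
  County 1: (2643/24374)²·(1−581/2643)·498900000/581 = 7877.1585
  County 4: (11862/24374)²·(1−1989/11862)·6311000000/1989 = 625484.92
  → Var(ȳ_str) = 1.1073969 × 10^6.
Var(ȳ_srs) = (1 − 3624/24374)·6345000000/3624 = 1.4905094 × 10^6.
deff = (1.1073969 × 10^6) / (1.4905094 × 10^6) = 0.7430.

0.7430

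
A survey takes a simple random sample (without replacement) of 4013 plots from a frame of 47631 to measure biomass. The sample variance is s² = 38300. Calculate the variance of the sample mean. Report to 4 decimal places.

Under SRS without replacement, Var(ȳ) = (1 − f)·s²/n with f = n/N = 4013/47631 = 0.08425185.
Var(ȳ) = (1 − 0.08425185)·38300/4013 = 0.91574815·9.5439821 = 8.7398839.

8.7399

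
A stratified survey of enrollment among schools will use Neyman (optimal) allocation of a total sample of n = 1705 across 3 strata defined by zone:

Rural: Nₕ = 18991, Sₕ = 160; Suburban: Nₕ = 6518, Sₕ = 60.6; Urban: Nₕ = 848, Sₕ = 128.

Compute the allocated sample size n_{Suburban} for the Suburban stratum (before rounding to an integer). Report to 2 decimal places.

Neyman allocation: nₕ = n·NₕSₕ / Σⱼ NⱼSⱼ.
Σ NⱼSⱼ = 18991·160 + 6518·60.6 + 848·128 = 3.5420948 × 10^6.
n_{Suburban} = 1705·6518·60.6 / (3.5420948 × 10^6) = 190.13.

190.13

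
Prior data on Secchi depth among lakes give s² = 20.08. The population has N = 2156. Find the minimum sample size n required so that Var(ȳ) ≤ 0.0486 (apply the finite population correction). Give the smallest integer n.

Without fpc, n₀ = s²/D = 20.08/0.0486 = 413.1687.
With fpc, (1 − n/N)·s²/n ≤ D requires n ≥ n₀/(1 + n₀/N) = 413.1687/(1 + 413.1687/2156) = 346.7237.
Rounding up, n = 347.

347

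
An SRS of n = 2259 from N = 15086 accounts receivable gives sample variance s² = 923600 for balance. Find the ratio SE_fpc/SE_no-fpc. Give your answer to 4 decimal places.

0.9221

f = n/N = 2259/15086 = 0.14974148.
SE_no-fpc = √(s²/n) = 20.220125; SE_fpc = √((1−f)s²/n) = 18.644869.
Ratio = √(1−f) = 0.92209464.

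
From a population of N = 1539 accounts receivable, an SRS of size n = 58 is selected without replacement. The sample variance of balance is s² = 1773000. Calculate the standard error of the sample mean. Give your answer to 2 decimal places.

171.51

Under SRS without replacement, Var(ȳ) = (1 − f)·s²/n with f = n/N = 58/1539 = 0.03768681.
Var(ȳ) = (1 − 0.03768681)·1773000/58 = 0.96231319·30568.966 = 29416.919.
SE(ȳ) = √(29416.919) = 171.51.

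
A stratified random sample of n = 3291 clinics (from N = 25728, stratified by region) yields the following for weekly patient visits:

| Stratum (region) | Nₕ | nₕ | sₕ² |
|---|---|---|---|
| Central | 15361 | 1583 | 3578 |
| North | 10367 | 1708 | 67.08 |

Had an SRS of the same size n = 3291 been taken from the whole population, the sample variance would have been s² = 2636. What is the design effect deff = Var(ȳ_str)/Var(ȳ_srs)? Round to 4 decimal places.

Var(ȳ_str) = Σ Wₕ²(1−fₕ)sₕ²/nₕ with Wₕ = Nₕ/25728:
  Central: (15361/25728)²·(1−1583/15361)·3578/1583 = 0.72269165
  North: (10367/25728)²·(1−1708/10367)·67.08/1708 = 0.0053261571
  → Var(ȳ_str) = 0.72801781.
Var(ȳ_srs) = (1 − 3291/25728)·2636/3291 = 0.69851588.
deff = 0.72801781 / 0.69851588 = 1.0422.

1.0422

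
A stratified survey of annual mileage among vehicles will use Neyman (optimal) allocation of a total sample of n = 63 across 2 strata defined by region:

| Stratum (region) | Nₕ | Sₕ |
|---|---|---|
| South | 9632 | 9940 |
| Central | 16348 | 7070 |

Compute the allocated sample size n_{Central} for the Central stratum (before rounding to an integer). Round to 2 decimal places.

Neyman allocation: nₕ = n·NₕSₕ / Σⱼ NⱼSⱼ.
Σ NⱼSⱼ = 9632·9940 + 16348·7070 = 2.1132244 × 10^8.
n_{Central} = 63·16348·7070 / (2.1132244 × 10^8) = 34.46.

34.46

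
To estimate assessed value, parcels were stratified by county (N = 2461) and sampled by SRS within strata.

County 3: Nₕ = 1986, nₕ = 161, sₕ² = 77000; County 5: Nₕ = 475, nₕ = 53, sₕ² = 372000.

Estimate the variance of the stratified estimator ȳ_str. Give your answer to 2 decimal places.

518.51

Var(ȳ_str) = Σₕ Wₕ²(1 − fₕ)sₕ²/nₕ with Wₕ = Nₕ/N, N = 2461.
County 3: Wₕ = 0.80698903; term = 0.80698903²·(1 − 0.08106747)·77000/161 = 286.2093.
County 5: Wₕ = 0.19301097; term = 0.19301097²·(1 − 0.11157895)·372000/53 = 232.30037.
Sum = 518.50967.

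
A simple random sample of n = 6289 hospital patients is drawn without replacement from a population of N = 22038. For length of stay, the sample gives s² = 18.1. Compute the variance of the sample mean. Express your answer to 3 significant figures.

Under SRS without replacement, Var(ȳ) = (1 − f)·s²/n with f = n/N = 6289/22038 = 0.28537072.
Var(ȳ) = (1 − 0.28537072)·18.1/6289 = 0.71462928·0.002878041 = 0.0020567324.

0.00206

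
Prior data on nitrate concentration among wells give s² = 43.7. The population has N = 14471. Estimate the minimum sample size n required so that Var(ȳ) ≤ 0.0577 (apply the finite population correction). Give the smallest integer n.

720

Without fpc, n₀ = s²/D = 43.7/0.0577 = 757.3657.
With fpc, (1 − n/N)·s²/n ≤ D requires n ≥ n₀/(1 + n₀/N) = 757.3657/(1 + 757.3657/14471) = 719.6990.
Rounding up, n = 720.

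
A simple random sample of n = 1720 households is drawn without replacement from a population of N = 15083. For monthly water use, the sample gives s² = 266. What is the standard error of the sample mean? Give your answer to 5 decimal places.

0.37016

Under SRS without replacement, Var(ȳ) = (1 − f)·s²/n with f = n/N = 1720/15083 = 0.11403567.
Var(ȳ) = (1 − 0.11403567)·266/1720 = 0.88596433·0.15465116 = 0.13701541.
SE(ȳ) = √(0.13701541) = 0.37016.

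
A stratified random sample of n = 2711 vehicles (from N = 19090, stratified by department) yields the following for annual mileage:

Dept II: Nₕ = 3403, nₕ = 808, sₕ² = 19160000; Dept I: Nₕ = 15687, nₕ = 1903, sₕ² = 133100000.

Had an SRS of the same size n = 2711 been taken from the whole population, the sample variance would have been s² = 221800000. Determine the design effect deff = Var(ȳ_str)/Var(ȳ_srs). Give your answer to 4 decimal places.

0.5994

Var(ȳ_str) = Σ Wₕ²(1−fₕ)sₕ²/nₕ with Wₕ = Nₕ/19090:
  Dept II: (3403/19090)²·(1−808/3403)·19160000/808 = 574.60791
  Dept I: (15687/19090)²·(1−1903/15687)·133100000/1903 = 41499.472
  → Var(ȳ_str) = 42074.08.
Var(ȳ_srs) = (1 − 2711/19090)·221800000/2711 = 70196.18.
deff = 42074.08 / 70196.18 = 0.5994.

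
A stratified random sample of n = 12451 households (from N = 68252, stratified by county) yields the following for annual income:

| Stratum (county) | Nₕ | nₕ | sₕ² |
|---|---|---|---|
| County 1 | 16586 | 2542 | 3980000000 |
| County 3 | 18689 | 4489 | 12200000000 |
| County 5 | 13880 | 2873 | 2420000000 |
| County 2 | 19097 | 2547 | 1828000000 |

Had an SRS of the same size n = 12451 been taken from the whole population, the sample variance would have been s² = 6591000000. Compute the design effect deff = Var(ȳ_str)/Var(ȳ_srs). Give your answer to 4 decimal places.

Var(ȳ_str) = Σ Wₕ²(1−fₕ)sₕ²/nₕ with Wₕ = Nₕ/68252:
  County 1: (16586/68252)²·(1−2542/16586)·3980000000/2542 = 78290.532
  County 3: (18689/68252)²·(1−4489/18689)·12200000000/4489 = 154829.56
  County 5: (13880/68252)²·(1−2873/13880)·2420000000/2873 = 27625.326
  County 2: (19097/68252)²·(1−2547/19097)·1828000000/2547 = 48694.468
  → Var(ȳ_str) = 309439.89.
Var(ȳ_srs) = (1 − 12451/68252)·6591000000/12451 = 432786.47.
deff = 309439.89 / 432786.47 = 0.7150.

0.7150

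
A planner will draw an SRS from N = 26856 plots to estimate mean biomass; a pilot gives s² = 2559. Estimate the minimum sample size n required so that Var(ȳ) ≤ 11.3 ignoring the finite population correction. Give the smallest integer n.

Without fpc, n₀ = s²/D = 2559/11.3 = 226.4602.
Rounding up, n = 227.

227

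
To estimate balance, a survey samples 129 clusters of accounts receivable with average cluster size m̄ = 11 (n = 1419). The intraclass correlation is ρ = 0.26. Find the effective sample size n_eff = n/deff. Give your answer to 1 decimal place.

394.2

deff = 1 + (11 − 1)·0.26 = 1 + 2.6 = 3.6.
n_eff = 1419 / 3.6 = 394.2.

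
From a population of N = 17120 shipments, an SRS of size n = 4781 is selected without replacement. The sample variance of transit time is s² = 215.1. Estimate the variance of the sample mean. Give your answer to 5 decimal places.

0.03243

Under SRS without replacement, Var(ȳ) = (1 − f)·s²/n with f = n/N = 4781/17120 = 0.27926402.
Var(ȳ) = (1 − 0.27926402)·215.1/4781 = 0.72073598·0.044990588 = 0.032426335.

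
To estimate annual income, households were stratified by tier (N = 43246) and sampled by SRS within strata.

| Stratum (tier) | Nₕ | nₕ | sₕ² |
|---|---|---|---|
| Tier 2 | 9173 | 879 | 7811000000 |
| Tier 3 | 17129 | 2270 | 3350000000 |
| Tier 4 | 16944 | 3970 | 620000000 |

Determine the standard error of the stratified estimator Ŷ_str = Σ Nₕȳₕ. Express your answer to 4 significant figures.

3.295 × 10^7

Var(Ŷ_str) = Σₕ Nₕ²(1 − fₕ)sₕ²/nₕ.
Tier 2: 9173²·(1 − 879/9173)·7811000000/879 = 6.7607237 × 10^14.
Tier 3: 17129²·(1 − 2270/17129)·3350000000/2270 = 3.7561294 × 10^14.
Tier 4: 16944²·(1 − 3970/16944)·620000000/3970 = 3.4331361 × 10^13.
Sum = 1.0860167 × 10^15.
SE = √(1.0860167 × 10^15) = 3.295 × 10^7.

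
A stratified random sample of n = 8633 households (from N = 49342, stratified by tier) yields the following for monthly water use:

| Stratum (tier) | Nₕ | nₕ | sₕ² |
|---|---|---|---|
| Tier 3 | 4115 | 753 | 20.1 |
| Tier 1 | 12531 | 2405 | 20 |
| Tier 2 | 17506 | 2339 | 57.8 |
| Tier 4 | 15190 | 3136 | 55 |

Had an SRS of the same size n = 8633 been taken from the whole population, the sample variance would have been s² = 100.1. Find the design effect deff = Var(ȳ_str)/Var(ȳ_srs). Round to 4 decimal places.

0.4808

Var(ȳ_str) = Σ Wₕ²(1−fₕ)sₕ²/nₕ with Wₕ = Nₕ/49342:
  Tier 3: (4115/49342)²·(1−753/4115)·20.1/753 = 1.5168238 × 10^-4
  Tier 1: (12531/49342)²·(1−2405/12531)·20/2405 = 4.3341613 × 10^-4
  Tier 2: (17506/49342)²·(1−2339/17506)·57.8/2339 = 0.0026949501
  Tier 4: (15190/49342)²·(1−3136/15190)·55/3136 = 0.0013189918
  → Var(ȳ_str) = 0.0045990404.
Var(ȳ_srs) = (1 − 8633/49342)·100.1/8633 = 0.0095663446.
deff = 0.0045990404 / 0.0095663446 = 0.4808.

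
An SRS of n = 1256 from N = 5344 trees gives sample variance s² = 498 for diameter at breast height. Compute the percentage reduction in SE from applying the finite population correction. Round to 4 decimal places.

f = n/N = 1256/5344 = 0.23502994.
SE_no-fpc = √(s²/n) = 0.62967993; SE_fpc = √((1−f)s²/n) = 0.55073423.
Ratio = √(1−f) = 0.87462567. Reduction = 100·(1 − 0.87462567) = 12.5374%.

12.5374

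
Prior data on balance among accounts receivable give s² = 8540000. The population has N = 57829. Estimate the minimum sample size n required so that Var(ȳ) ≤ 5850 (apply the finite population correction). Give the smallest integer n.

1424

Without fpc, n₀ = s²/D = 8540000/5850 = 1459.8291.
With fpc, (1 − n/N)·s²/n ≤ D requires n ≥ n₀/(1 + n₀/N) = 1459.8291/(1 + 1459.8291/57829) = 1423.8847.
Rounding up, n = 1424.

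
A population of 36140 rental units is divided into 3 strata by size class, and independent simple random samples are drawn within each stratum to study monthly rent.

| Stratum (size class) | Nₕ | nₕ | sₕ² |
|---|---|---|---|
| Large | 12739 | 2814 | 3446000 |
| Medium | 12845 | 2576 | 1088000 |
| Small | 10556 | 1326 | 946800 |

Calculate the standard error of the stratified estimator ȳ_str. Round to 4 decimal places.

14.6446

Var(ȳ_str) = Σₕ Wₕ²(1 − fₕ)sₕ²/nₕ with Wₕ = Nₕ/N, N = 36140.
Large: Wₕ = 0.35249032; term = 0.35249032²·(1 − 0.22089646)·3446000/2814 = 118.54432.
Medium: Wₕ = 0.35542335; term = 0.35542335²·(1 − 0.20054496)·1088000/2576 = 42.654907.
Small: Wₕ = 0.29208633; term = 0.29208633²·(1 − 0.12561576)·946800/1326 = 53.264703.
Sum = 214.46393.
SE = √(214.46393) = 14.6446.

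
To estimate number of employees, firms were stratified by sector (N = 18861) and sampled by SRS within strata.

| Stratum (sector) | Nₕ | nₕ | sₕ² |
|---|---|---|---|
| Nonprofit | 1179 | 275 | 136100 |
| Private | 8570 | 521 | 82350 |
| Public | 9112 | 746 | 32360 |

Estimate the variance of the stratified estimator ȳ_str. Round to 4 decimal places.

Var(ȳ_str) = Σₕ Wₕ²(1 − fₕ)sₕ²/nₕ with Wₕ = Nₕ/N, N = 18861.
Nonprofit: Wₕ = 0.06250994; term = 0.06250994²·(1 − 0.23324852)·136100/275 = 1.4827852.
Private: Wₕ = 0.45437676; term = 0.45437676²·(1 − 0.06079347)·82350/521 = 30.649204.
Public: Wₕ = 0.48311330; term = 0.48311330²·(1 − 0.08187006)·32360/746 = 9.2954801.
Sum = 41.427469.

41.4275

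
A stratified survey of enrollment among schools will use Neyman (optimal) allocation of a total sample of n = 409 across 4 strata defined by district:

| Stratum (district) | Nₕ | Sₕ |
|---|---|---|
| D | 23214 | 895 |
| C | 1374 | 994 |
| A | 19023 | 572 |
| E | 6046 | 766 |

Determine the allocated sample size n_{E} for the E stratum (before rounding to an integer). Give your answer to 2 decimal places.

Neyman allocation: nₕ = n·NₕSₕ / Σⱼ NⱼSⱼ.
Σ NⱼSⱼ = 23214·895 + 1374·994 + 19023·572 + 6046·766 = 3.7654678 × 10^7.
n_{E} = 409·6046·766 / (3.7654678 × 10^7) = 50.30.

50.30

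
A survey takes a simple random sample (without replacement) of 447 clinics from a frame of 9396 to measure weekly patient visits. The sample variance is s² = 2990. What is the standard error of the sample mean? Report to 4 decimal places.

2.5240

Under SRS without replacement, Var(ȳ) = (1 − f)·s²/n with f = n/N = 447/9396 = 0.04757344.
Var(ȳ) = (1 − 0.04757344)·2990/447 = 0.95242656·6.689038 = 6.3708175.
SE(ȳ) = √(6.3708175) = 2.5240.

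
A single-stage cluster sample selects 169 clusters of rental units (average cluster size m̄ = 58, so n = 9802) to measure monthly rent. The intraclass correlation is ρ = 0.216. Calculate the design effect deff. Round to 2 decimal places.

deff = 1 + (58 − 1)·0.216 = 1 + 12.312 = 13.312.

13.31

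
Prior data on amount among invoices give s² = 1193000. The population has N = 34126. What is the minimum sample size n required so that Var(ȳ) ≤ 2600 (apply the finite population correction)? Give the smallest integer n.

453

Without fpc, n₀ = s²/D = 1193000/2600 = 458.8462.
With fpc, (1 − n/N)·s²/n ≤ D requires n ≥ n₀/(1 + n₀/N) = 458.8462/(1 + 458.8462/34126) = 452.7586.
Rounding up, n = 453.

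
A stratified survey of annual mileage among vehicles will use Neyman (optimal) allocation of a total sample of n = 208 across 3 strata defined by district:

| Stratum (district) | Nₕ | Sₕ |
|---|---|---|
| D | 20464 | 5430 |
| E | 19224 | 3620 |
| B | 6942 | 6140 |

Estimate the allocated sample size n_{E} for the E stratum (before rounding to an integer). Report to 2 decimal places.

64.81

Neyman allocation: nₕ = n·NₕSₕ / Σⱼ NⱼSⱼ.
Σ NⱼSⱼ = 20464·5430 + 19224·3620 + 6942·6140 = 2.2333428 × 10^8.
n_{E} = 208·19224·3620 / (2.2333428 × 10^8) = 64.81.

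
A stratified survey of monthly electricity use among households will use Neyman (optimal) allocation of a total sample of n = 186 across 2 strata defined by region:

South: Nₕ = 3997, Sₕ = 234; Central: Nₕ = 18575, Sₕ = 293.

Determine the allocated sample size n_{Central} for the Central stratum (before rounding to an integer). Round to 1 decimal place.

Neyman allocation: nₕ = n·NₕSₕ / Σⱼ NⱼSⱼ.
Σ NⱼSⱼ = 3997·234 + 18575·293 = 6.377773 × 10^6.
n_{Central} = 186·18575·293 / (6.377773 × 10^6) = 158.7.

158.7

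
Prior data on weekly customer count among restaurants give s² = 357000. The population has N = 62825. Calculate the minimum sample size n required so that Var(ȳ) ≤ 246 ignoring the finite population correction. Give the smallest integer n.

1452

Without fpc, n₀ = s²/D = 357000/246 = 1451.2195.
Rounding up, n = 1452.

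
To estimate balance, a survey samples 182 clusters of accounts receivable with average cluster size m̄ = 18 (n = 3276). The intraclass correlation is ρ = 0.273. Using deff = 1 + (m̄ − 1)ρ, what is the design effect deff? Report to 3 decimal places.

deff = 1 + (18 − 1)·0.273 = 1 + 4.641 = 5.641.

5.641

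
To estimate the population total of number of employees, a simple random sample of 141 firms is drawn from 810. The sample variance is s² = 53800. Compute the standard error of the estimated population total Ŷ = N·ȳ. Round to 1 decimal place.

Var(Ŷ) = N²·Var(ȳ) = N²·(1 − n/N)·s²/n.
f = 141/810 = 0.17407407; Var(ȳ) = 0.82592593·53800/141 = 315.14053.
Var(Ŷ) = 810² · 315.14053 = 2.067637 × 10^8.
SE(Ŷ) = √(2.067637 × 10^8) = 14379.3.

14379.3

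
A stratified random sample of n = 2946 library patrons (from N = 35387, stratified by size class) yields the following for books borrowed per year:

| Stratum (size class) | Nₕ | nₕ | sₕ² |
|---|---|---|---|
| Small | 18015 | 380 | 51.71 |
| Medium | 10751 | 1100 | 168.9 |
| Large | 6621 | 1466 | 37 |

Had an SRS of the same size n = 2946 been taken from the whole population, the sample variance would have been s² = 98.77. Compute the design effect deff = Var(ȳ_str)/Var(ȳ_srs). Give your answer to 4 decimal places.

Var(ȳ_str) = Σ Wₕ²(1−fₕ)sₕ²/nₕ with Wₕ = Nₕ/35387:
  Small: (18015/35387)²·(1−380/18015)·51.71/380 = 0.03452337
  Medium: (10751/35387)²·(1−1100/10751)·168.9/1100 = 0.012722447
  Large: (6621/35387)²·(1−1466/6621)·37/1466 = 6.8791142 × 10^-4
  → Var(ȳ_str) = 0.047933728.
Var(ȳ_srs) = (1 − 2946/35387)·98.77/2946 = 0.030735678.
deff = 0.047933728 / 0.030735678 = 1.5595.

1.5595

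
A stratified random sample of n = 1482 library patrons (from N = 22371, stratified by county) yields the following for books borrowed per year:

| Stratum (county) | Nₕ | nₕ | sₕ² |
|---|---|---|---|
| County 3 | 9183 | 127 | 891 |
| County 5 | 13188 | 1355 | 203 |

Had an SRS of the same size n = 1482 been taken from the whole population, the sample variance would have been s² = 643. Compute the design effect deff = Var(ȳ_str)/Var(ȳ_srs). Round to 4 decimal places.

2.9929

Var(ȳ_str) = Σ Wₕ²(1−fₕ)sₕ²/nₕ with Wₕ = Nₕ/22371:
  County 3: (9183/22371)²·(1−127/9183)·891/127 = 1.1658004
  County 5: (13188/22371)²·(1−1355/13188)·203/1355 = 0.046715365
  → Var(ȳ_str) = 1.2125158.
Var(ȳ_srs) = (1 − 1482/22371)·643/1482 = 0.40513058.
deff = 1.2125158 / 0.40513058 = 2.9929.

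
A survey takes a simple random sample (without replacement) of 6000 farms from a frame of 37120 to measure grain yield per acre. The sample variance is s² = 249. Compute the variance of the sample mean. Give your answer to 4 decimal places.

0.0348

Under SRS without replacement, Var(ȳ) = (1 − f)·s²/n with f = n/N = 6000/37120 = 0.16163793.
Var(ȳ) = (1 − 0.16163793)·249/6000 = 0.83836207·0.0415 = 0.034792026.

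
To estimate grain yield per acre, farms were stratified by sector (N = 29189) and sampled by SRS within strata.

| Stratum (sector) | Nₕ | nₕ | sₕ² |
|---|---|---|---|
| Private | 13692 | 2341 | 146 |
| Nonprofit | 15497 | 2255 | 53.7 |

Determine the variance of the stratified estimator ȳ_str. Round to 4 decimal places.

0.0171

Var(ȳ_str) = Σₕ Wₕ²(1 − fₕ)sₕ²/nₕ with Wₕ = Nₕ/N, N = 29189.
Private: Wₕ = 0.46908082; term = 0.46908082²·(1 − 0.17097575)·146/2341 = 0.01137664.
Nonprofit: Wₕ = 0.53091918; term = 0.53091918²·(1 − 0.14551203)·53.7/2255 = 0.0057357541.
Sum = 0.017112394.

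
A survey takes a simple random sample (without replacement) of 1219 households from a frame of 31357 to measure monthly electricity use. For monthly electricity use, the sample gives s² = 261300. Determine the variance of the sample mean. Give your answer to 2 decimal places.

Under SRS without replacement, Var(ȳ) = (1 − f)·s²/n with f = n/N = 1219/31357 = 0.03887489.
Var(ȳ) = (1 − 0.03887489)·261300/1219 = 0.96112511·214.35603 = 206.02296.

206.02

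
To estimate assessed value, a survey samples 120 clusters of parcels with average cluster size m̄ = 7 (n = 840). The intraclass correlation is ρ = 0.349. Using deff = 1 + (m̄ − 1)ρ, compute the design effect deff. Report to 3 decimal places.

deff = 1 + (7 − 1)·0.349 = 1 + 2.094 = 3.094.

3.094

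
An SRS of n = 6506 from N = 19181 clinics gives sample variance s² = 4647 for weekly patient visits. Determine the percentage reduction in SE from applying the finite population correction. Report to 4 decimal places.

f = n/N = 6506/19181 = 0.33918982.
SE_no-fpc = √(s²/n) = 0.84514126; SE_fpc = √((1−f)s²/n) = 0.68701729.
Ratio = √(1−f) = 0.81290232. Reduction = 100·(1 − 0.81290232) = 18.7098%.

18.7098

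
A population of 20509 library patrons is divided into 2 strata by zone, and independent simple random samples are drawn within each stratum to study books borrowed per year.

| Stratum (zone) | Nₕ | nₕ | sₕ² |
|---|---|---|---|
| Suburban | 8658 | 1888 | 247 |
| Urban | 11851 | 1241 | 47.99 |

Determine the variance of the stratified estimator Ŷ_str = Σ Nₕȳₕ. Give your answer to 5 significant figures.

1.2531 × 10^7

Var(Ŷ_str) = Σₕ Nₕ²(1 − fₕ)sₕ²/nₕ.
Suburban: 8658²·(1 − 1888/8658)·247/1888 = 7.6683374 × 10^6.
Urban: 11851²·(1 − 1241/11851)·47.99/1241 = 4.8623851 × 10^6.
Sum = 1.2530723 × 10^7.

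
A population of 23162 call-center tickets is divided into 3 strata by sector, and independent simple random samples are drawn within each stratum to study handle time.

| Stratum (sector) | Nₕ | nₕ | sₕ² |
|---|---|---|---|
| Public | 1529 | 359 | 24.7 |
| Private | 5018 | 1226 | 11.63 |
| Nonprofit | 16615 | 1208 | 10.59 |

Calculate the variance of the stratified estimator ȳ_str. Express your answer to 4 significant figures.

0.004749

Var(ȳ_str) = Σₕ Wₕ²(1 − fₕ)sₕ²/nₕ with Wₕ = Nₕ/N, N = 23162.
Public: Wₕ = 0.06601330; term = 0.06601330²·(1 − 0.23479398)·24.7/359 = 2.2942658 × 10^-4.
Private: Wₕ = 0.21664796; term = 0.21664796²·(1 − 0.24432045)·11.63/1226 = 3.3646207 × 10^-4.
Nonprofit: Wₕ = 0.71733874; term = 0.71733874²·(1 − 0.07270539)·10.59/1208 = 0.004183072.
Sum = 0.0047489607.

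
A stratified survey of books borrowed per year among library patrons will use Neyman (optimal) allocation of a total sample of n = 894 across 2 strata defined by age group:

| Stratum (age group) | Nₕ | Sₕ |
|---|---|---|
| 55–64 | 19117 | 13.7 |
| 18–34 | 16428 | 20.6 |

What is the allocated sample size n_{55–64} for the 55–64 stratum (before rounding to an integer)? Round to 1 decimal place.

Neyman allocation: nₕ = n·NₕSₕ / Σⱼ NⱼSⱼ.
Σ NⱼSⱼ = 19117·13.7 + 16428·20.6 = 600319.7.
n_{55–64} = 894·19117·13.7 / 600319.7 = 390.0.

390.0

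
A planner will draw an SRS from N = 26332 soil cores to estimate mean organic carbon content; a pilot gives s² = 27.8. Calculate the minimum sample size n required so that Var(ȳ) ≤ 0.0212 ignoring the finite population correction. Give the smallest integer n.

1312

Without fpc, n₀ = s²/D = 27.8/0.0212 = 1311.3208.
Rounding up, n = 1312.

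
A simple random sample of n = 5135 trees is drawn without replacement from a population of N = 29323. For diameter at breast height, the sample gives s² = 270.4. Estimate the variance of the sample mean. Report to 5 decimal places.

0.04344

Under SRS without replacement, Var(ȳ) = (1 − f)·s²/n with f = n/N = 5135/29323 = 0.17511851.
Var(ȳ) = (1 − 0.17511851)·270.4/5135 = 0.82488149·0.052658228 = 0.043436798.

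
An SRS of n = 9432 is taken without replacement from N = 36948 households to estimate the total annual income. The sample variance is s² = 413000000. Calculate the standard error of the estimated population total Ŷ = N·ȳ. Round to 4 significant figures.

Var(Ŷ) = N²·Var(ȳ) = N²·(1 − n/N)·s²/n.
f = 9432/36948 = 0.25527769; Var(ȳ) = 0.74472231·413000000/9432 = 32609.236.
Var(Ŷ) = 36948² · 32609.236 = 4.4516652 × 10^13.
SE(Ŷ) = √(4.4516652 × 10^13) = 6.672 × 10^6.

6.672 × 10^6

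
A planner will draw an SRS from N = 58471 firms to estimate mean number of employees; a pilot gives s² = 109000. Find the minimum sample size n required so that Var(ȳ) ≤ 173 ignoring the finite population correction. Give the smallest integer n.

Without fpc, n₀ = s²/D = 109000/173 = 630.0578.
Rounding up, n = 631.

631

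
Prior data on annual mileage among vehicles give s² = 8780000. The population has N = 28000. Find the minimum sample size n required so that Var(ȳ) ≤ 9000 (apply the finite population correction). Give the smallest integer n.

Without fpc, n₀ = s²/D = 8780000/9000 = 975.5556.
With fpc, (1 − n/N)·s²/n ≤ D requires n ≥ n₀/(1 + n₀/N) = 975.5556/(1 + 975.5556/28000) = 942.7104.
Rounding up, n = 943.

943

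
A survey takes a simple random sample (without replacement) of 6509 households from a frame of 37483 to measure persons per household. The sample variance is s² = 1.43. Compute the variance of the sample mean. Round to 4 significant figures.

Under SRS without replacement, Var(ȳ) = (1 − f)·s²/n with f = n/N = 6509/37483 = 0.17365206.
Var(ȳ) = (1 − 0.17365206)·1.43/6509 = 0.82634794·2.1969581 × 10^-4 = 1.8154518 × 10^-4.

1.815 × 10^-4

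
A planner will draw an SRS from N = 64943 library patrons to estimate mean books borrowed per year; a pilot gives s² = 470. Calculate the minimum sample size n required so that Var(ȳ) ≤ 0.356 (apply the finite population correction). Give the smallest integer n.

Without fpc, n₀ = s²/D = 470/0.356 = 1320.2247.
With fpc, (1 − n/N)·s²/n ≤ D requires n ≥ n₀/(1 + n₀/N) = 1320.2247/(1 + 1320.2247/64943) = 1293.9206.
Rounding up, n = 1294.

1294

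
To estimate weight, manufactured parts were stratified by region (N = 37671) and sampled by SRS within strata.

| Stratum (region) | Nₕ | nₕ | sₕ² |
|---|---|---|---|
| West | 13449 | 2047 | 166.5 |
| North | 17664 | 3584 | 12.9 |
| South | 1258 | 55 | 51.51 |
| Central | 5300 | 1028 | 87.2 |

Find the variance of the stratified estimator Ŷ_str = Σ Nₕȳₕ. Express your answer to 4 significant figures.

Var(Ŷ_str) = Σₕ Nₕ²(1 − fₕ)sₕ²/nₕ.
West: 13449²·(1 − 2047/13449)·166.5/2047 = 1.24729 × 10^7.
North: 17664²·(1 − 3584/17664)·12.9/3584 = 895186.29.
South: 1258²·(1 − 55/1258)·51.51/55 = 1.4173435 × 10^6.
Central: 5300²·(1 − 1028/5300)·87.2/1028 = 1.9205715 × 10^6.
Sum = 1.6706001 × 10^7.

1.671 × 10^7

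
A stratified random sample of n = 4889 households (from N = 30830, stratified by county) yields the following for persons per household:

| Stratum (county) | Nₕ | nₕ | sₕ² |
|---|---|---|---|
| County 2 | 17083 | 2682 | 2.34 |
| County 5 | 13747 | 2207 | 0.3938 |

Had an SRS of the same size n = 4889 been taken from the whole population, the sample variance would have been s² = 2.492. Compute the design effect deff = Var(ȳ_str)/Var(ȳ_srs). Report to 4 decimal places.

0.5960

Var(ȳ_str) = Σ Wₕ²(1−fₕ)sₕ²/nₕ with Wₕ = Nₕ/30830:
  County 2: (17083/30830)²·(1−2682/17083)·2.34/2682 = 2.258223 × 10^-4
  County 5: (13747/30830)²·(1−2207/13747)·0.3938/2207 = 2.9781054 × 10^-5
  → Var(ȳ_str) = 2.5560335 × 10^-4.
Var(ȳ_srs) = (1 − 4889/30830)·2.492/4889 = 4.2888533 × 10^-4.
deff = (2.5560335 × 10^-4) / (4.2888533 × 10^-4) = 0.5960.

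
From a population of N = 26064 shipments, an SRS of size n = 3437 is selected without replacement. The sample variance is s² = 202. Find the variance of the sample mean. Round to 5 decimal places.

0.05102

Under SRS without replacement, Var(ȳ) = (1 − f)·s²/n with f = n/N = 3437/26064 = 0.13186771.
Var(ȳ) = (1 − 0.13186771)·202/3437 = 0.86813229·0.058772185 = 0.051022032.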